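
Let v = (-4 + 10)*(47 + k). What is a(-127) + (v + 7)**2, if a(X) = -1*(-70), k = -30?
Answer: 11951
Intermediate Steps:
a(X) = 70
v = 102 (v = (-4 + 10)*(47 - 30) = 6*17 = 102)
a(-127) + (v + 7)**2 = 70 + (102 + 7)**2 = 70 + 109**2 = 70 + 11881 = 11951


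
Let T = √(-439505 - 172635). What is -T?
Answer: -2*I*√153035 ≈ -782.39*I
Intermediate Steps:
T = 2*I*√153035 (T = √(-612140) = 2*I*√153035 ≈ 782.39*I)
-T = -2*I*√153035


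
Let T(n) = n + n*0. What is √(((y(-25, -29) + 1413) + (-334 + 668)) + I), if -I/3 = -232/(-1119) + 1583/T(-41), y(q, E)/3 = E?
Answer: √415178110785/15293 ≈ 42.133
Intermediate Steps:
T(n) = n (T(n) = n + 0 = n)
y(q, E) = 3*E
I = 1761865/15293 (I = -3*(-232/(-1119) + 1583/(-41)) = -3*(-232*(-1/1119) + 1583*(-1/41)) = -3*(232/1119 - 1583/41) = -3*(-1761865/45879) = 1761865/15293 ≈ 115.21)
√(((y(-25, -29) + 1413) + (-334 + 668)) + I) = √(((3*(-29) + 1413) + (-334 + 668)) + 1761865/15293) = √(((-87 + 1413) + 334) + 1761865/15293) = √((1326 + 334) + 1761865/15293) = √(1660 + 1761865/15293) = √(27148245/15293) = √415178110785/15293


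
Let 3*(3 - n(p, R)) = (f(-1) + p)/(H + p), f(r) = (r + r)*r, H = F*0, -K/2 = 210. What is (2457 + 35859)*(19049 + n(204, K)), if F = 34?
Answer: 37229160274/51 ≈ 7.2998e+8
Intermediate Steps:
K = -420 (K = -2*210 = -420)
H = 0 (H = 34*0 = 0)
f(r) = 2*r² (f(r) = (2*r)*r = 2*r²)
n(p, R) = 3 - (2 + p)/(3*p) (n(p, R) = 3 - (2*(-1)² + p)/(3*(0 + p)) = 3 - (2*1 + p)/(3*p) = 3 - (2 + p)/(3*p))
(2457 + 35859)*(19049 + n(204, K)) = (2457 + 35859)*(19049 + (⅔)*(-1 + 4*204)/204) = 38316*(19049 + (⅔)*(1/204)*(-1 + 816)) = 38316*(19049 + (⅔)*(1/204)*815) = 38316*(19049 + 815/306) = 38316*(5829809/306) = 37229160274/51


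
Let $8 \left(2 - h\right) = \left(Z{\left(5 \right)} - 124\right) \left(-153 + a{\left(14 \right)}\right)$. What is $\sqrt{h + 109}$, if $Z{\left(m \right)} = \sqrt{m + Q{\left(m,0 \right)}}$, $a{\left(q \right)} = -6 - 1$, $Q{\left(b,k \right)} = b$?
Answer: $\sqrt{-2369 + 20 \sqrt{10}} \approx 48.018 i$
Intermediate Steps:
$a{\left(q \right)} = -7$ ($a{\left(q \right)} = -6 - 1 = -7$)
$Z{\left(m \right)} = \sqrt{2} \sqrt{m}$ ($Z{\left(m \right)} = \sqrt{m + m} = \sqrt{2 m} = \sqrt{2} \sqrt{m}$)
$h = -2478 + 20 \sqrt{10}$ ($h = 2 - \frac{\left(\sqrt{2} \sqrt{5} - 124\right) \left(-153 - 7\right)}{8} = 2 - \frac{\left(\sqrt{10} - 124\right) \left(-160\right)}{8} = 2 - \frac{\left(-124 + \sqrt{10}\right) \left(-160\right)}{8} = 2 - \frac{19840 - 160 \sqrt{10}}{8} = 2 - \left(2480 - 20 \sqrt{10}\right) = -2478 + 20 \sqrt{10} \approx -2414.8$)
$\sqrt{h + 109} = \sqrt{\left(-2478 + 20 \sqrt{10}\right) + 109} = \sqrt{-2369 + 20 \sqrt{10}}$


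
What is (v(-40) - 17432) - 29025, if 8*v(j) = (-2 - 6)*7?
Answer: -46464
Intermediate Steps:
v(j) = -7 (v(j) = ((-2 - 6)*7)/8 = (-8*7)/8 = (⅛)*(-56) = -7)
(v(-40) - 17432) - 29025 = (-7 - 17432) - 29025 = -17439 - 29025 = -46464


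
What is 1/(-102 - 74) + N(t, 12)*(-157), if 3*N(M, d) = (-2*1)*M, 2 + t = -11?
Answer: -718435/528 ≈ -1360.7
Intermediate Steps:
t = -13 (t = -2 - 11 = -13)
N(M, d) = -2*M/3 (N(M, d) = ((-2*1)*M)/3 = (-2*M)/3 = -2*M/3)
1/(-102 - 74) + N(t, 12)*(-157) = 1/(-102 - 74) - 2/3*(-13)*(-157) = 1/(-176) + (26/3)*(-157) = -1/176 - 4082/3 = -718435/528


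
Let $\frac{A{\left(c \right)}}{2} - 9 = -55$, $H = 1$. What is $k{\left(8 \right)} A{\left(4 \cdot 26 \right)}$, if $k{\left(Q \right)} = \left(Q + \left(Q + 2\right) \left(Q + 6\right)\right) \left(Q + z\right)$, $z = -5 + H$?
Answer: $-54464$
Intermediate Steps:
$z = -4$ ($z = -5 + 1 = -4$)
$A{\left(c \right)} = -92$ ($A{\left(c \right)} = 18 + 2 \left(-55\right) = 18 - 110 = -92$)
$k{\left(Q \right)} = \left(-4 + Q\right) \left(Q + \left(2 + Q\right) \left(6 + Q\right)\right)$ ($k{\left(Q \right)} = \left(Q + \left(Q + 2\right) \left(Q + 6\right)\right) \left(Q - 4\right) = \left(Q + \left(2 + Q\right) \left(6 + Q\right)\right) \left(-4 + Q\right) = \left(-4 + Q\right) \left(Q + \left(2 + Q\right) \left(6 + Q\right)\right)$)
$k{\left(8 \right)} A{\left(4 \cdot 26 \right)} = \left(-48 + 8^{3} - 192 + 5 \cdot 8^{2}\right) \left(-92\right) = \left(-48 + 512 - 192 + 5 \cdot 64\right) \left(-92\right) = \left(-48 + 512 - 192 + 320\right) \left(-92\right) = 592 \left(-92\right) = -54464$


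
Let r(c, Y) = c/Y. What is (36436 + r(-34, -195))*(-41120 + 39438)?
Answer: -11950700828/195 ≈ -6.1286e+7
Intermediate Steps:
(36436 + r(-34, -195))*(-41120 + 39438) = (36436 - 34/(-195))*(-41120 + 39438) = (36436 - 34*(-1/195))*(-1682) = (36436 + 34/195)*(-1682) = (7105054/195)*(-1682) = -11950700828/195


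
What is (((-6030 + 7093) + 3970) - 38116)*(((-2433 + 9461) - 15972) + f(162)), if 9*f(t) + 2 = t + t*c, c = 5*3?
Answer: 2577364198/9 ≈ 2.8637e+8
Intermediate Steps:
c = 15
f(t) = -2/9 + 16*t/9 (f(t) = -2/9 + (t + t*15)/9 = -2/9 + (t + 15*t)/9 = -2/9 + (16*t)/9 = -2/9 + 16*t/9)
(((-6030 + 7093) + 3970) - 38116)*(((-2433 + 9461) - 15972) + f(162)) = (((-6030 + 7093) + 3970) - 38116)*(((-2433 + 9461) - 15972) + (-2/9 + (16/9)*162)) = ((1063 + 3970) - 38116)*((7028 - 15972) + (-2/9 + 288)) = (5033 - 38116)*(-8944 + 2590/9) = -33083*(-77906/9) = 2577364198/9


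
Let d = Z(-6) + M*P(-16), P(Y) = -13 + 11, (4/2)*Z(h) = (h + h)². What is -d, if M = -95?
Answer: -262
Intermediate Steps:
Z(h) = 2*h² (Z(h) = (h + h)²/2 = (2*h)²/2 = (4*h²)/2 = 2*h²)
P(Y) = -2
d = 262 (d = 2*(-6)² - 95*(-2) = 2*36 + 190 = 72 + 190 = 262)
-d = -1*262 = -262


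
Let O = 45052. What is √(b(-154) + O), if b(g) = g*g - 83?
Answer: √68685 ≈ 262.08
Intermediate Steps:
b(g) = -83 + g² (b(g) = g² - 83 = -83 + g²)
√(b(-154) + O) = √((-83 + (-154)²) + 45052) = √((-83 + 23716) + 45052) = √(23633 + 45052) = √68685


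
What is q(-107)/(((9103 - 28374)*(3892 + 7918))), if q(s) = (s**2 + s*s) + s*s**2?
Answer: 34347/6502586 ≈ 0.0052821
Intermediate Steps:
q(s) = s**3 + 2*s**2 (q(s) = (s**2 + s**2) + s**3 = 2*s**2 + s**3 = s**3 + 2*s**2)
q(-107)/(((9103 - 28374)*(3892 + 7918))) = ((-107)**2*(2 - 107))/(((9103 - 28374)*(3892 + 7918))) = (11449*(-105))/((-19271*11810)) = -1202145/(-227590510) = -1202145*(-1/227590510) = 34347/6502586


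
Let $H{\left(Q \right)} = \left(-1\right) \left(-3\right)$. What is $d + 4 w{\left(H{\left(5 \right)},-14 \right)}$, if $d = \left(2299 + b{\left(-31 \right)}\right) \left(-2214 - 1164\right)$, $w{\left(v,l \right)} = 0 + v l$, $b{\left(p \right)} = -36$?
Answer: $-7644582$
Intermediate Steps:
$H{\left(Q \right)} = 3$
$w{\left(v,l \right)} = l v$ ($w{\left(v,l \right)} = 0 + l v = l v$)
$d = -7644414$ ($d = \left(2299 - 36\right) \left(-2214 - 1164\right) = 2263 \left(-3378\right) = -7644414$)
$d + 4 w{\left(H{\left(5 \right)},-14 \right)} = -7644414 + 4 \left(\left(-14\right) 3\right) = -7644414 + 4 \left(-42\right) = -7644414 - 168 = -7644582$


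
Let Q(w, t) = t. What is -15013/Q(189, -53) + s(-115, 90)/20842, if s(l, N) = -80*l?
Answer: 156694273/552313 ≈ 283.71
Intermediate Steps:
-15013/Q(189, -53) + s(-115, 90)/20842 = -15013/(-53) - 80*(-115)/20842 = -15013*(-1/53) + 9200*(1/20842) = 15013/53 + 4600/10421 = 156694273/552313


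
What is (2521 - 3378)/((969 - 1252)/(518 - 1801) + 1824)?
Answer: -1099531/2340475 ≈ -0.46979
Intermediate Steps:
(2521 - 3378)/((969 - 1252)/(518 - 1801) + 1824) = -857/(-283/(-1283) + 1824) = -857/(-283*(-1/1283) + 1824) = -857/(283/1283 + 1824) = -857/2340475/1283 = -857*1283/2340475 = -1099531/2340475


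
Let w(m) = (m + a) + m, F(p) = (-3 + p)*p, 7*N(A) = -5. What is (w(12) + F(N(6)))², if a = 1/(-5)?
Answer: 42003361/60025 ≈ 699.76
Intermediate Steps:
N(A) = -5/7 (N(A) = (⅐)*(-5) = -5/7)
a = -⅕ ≈ -0.20000
F(p) = p*(-3 + p)
w(m) = -⅕ + 2*m (w(m) = (m - ⅕) + m = (-⅕ + m) + m = -⅕ + 2*m)
(w(12) + F(N(6)))² = ((-⅕ + 2*12) - 5*(-3 - 5/7)/7)² = ((-⅕ + 24) - 5/7*(-26/7))² = (119/5 + 130/49)² = (6481/245)² = 42003361/60025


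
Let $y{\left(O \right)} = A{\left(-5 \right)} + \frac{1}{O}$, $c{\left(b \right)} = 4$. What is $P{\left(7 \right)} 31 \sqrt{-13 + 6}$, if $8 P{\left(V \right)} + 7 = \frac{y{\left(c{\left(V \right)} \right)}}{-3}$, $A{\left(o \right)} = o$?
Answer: $- \frac{2015 i \sqrt{7}}{96} \approx - 55.533 i$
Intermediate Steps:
$y{\left(O \right)} = -5 + \frac{1}{O}$
$P{\left(V \right)} = - \frac{65}{96}$ ($P{\left(V \right)} = - \frac{7}{8} + \frac{\left(-5 + \frac{1}{4}\right) \frac{1}{-3}}{8} = - \frac{7}{8} + \frac{\left(-5 + \frac{1}{4}\right) \left(- \frac{1}{3}\right)}{8} = - \frac{7}{8} + \frac{\left(- \frac{19}{4}\right) \left(- \frac{1}{3}\right)}{8} = - \frac{7}{8} + \frac{1}{8} \cdot \frac{19}{12} = - \frac{7}{8} + \frac{19}{96} = - \frac{65}{96}$)
$P{\left(7 \right)} 31 \sqrt{-13 + 6} = \left(- \frac{65}{96}\right) 31 \sqrt{-13 + 6} = - \frac{2015 \sqrt{-7}}{96} = - \frac{2015 i \sqrt{7}}{96}$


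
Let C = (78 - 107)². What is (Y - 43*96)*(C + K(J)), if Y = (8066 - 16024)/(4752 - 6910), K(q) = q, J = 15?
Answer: -3809313848/1079 ≈ -3.5304e+6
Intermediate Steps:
Y = 3979/1079 (Y = -7958/(-2158) = -7958*(-1/2158) = 3979/1079 ≈ 3.6877)
C = 841 (C = (-29)² = 841)
(Y - 43*96)*(C + K(J)) = (3979/1079 - 43*96)*(841 + 15) = (3979/1079 - 4128)*856 = -4450133/1079*856 = -3809313848/1079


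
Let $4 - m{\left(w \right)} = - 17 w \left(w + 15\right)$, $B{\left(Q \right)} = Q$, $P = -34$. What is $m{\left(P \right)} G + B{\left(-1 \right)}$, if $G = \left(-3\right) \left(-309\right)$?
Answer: $10184021$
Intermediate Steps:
$G = 927$
$m{\left(w \right)} = 4 + 17 w \left(15 + w\right)$ ($m{\left(w \right)} = 4 - - 17 w \left(w + 15\right) = 4 - - 17 w \left(15 + w\right) = 4 + 17 w \left(15 + w\right)$)
$m{\left(P \right)} G + B{\left(-1 \right)} = \left(4 + 17 \left(-34\right)^{2} + 255 \left(-34\right)\right) 927 - 1 = \left(4 + 17 \cdot 1156 - 8670\right) 927 - 1 = \left(4 + 19652 - 8670\right) 927 - 1 = 10986 \cdot 927 - 1 = 10184022 - 1 = 10184021$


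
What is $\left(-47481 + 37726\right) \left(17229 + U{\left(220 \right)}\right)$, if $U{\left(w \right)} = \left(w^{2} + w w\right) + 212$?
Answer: $-1114420955$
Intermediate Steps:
$U{\left(w \right)} = 212 + 2 w^{2}$ ($U{\left(w \right)} = \left(w^{2} + w^{2}\right) + 212 = 2 w^{2} + 212 = 212 + 2 w^{2}$)
$\left(-47481 + 37726\right) \left(17229 + U{\left(220 \right)}\right) = \left(-47481 + 37726\right) \left(17229 + \left(212 + 2 \cdot 220^{2}\right)\right) = - 9755 \left(17229 + \left(212 + 2 \cdot 48400\right)\right) = - 9755 \left(17229 + \left(212 + 96800\right)\right) = - 9755 \left(17229 + 97012\right) = \left(-9755\right) 114241 = -1114420955$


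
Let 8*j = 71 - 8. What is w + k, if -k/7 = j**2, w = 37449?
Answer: 2368953/64 ≈ 37015.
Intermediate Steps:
j = 63/8 (j = (71 - 8)/8 = (1/8)*63 = 63/8 ≈ 7.8750)
k = -27783/64 (k = -7*(63/8)**2 = -7*3969/64 = -27783/64 ≈ -434.11)
w + k = 37449 - 27783/64 = 2368953/64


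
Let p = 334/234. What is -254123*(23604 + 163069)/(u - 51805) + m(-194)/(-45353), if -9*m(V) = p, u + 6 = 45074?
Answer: 2265478118588119390/321736948533 ≈ 7.0414e+6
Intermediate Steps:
u = 45068 (u = -6 + 45074 = 45068)
p = 167/117 (p = 334*(1/234) = 167/117 ≈ 1.4274)
m(V) = -167/1053 (m(V) = -1/9*167/117 = -167/1053)
-254123*(23604 + 163069)/(u - 51805) + m(-194)/(-45353) = -254123*(23604 + 163069)/(45068 - 51805) - 167/1053/(-45353) = -254123/((-6737/186673)) - 167/1053*(-1/45353) = -254123/((-6737*1/186673)) + 167/47756709 = -254123/(-6737/186673) + 167/47756709 = -254123*(-186673/6737) + 167/47756709 = 47437902779/6737 + 167/47756709 = 2265478118588119390/321736948533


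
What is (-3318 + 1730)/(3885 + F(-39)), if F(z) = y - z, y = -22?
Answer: -794/1951 ≈ -0.40697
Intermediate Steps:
F(z) = -22 - z
(-3318 + 1730)/(3885 + F(-39)) = (-3318 + 1730)/(3885 + (-22 - 1*(-39))) = -1588/(3885 + (-22 + 39)) = -1588/(3885 + 17) = -1588/3902 = -1588*1/3902 = -794/1951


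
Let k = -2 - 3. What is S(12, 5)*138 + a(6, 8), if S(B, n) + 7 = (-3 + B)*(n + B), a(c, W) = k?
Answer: 20143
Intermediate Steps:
k = -5
a(c, W) = -5
S(B, n) = -7 + (-3 + B)*(B + n) (S(B, n) = -7 + (-3 + B)*(n + B) = -7 + (-3 + B)*(B + n))
S(12, 5)*138 + a(6, 8) = (-7 + 12**2 - 3*12 - 3*5 + 12*5)*138 - 5 = (-7 + 144 - 36 - 15 + 60)*138 - 5 = 146*138 - 5 = 20148 - 5 = 20143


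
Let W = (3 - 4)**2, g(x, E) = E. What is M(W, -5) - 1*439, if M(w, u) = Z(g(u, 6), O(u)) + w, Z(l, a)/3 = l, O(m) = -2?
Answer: -420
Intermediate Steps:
Z(l, a) = 3*l
W = 1 (W = (-1)**2 = 1)
M(w, u) = 18 + w (M(w, u) = 3*6 + w = 18 + w)
M(W, -5) - 1*439 = (18 + 1) - 1*439 = 19 - 439 = -420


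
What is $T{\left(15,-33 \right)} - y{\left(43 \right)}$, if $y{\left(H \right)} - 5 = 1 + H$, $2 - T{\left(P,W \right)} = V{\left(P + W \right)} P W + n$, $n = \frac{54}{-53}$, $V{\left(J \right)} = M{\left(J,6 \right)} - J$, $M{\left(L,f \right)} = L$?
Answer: $- \frac{2437}{53} \approx -45.981$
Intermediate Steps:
$V{\left(J \right)} = 0$ ($V{\left(J \right)} = J - J = 0$)
$n = - \frac{54}{53}$ ($n = 54 \left(- \frac{1}{53}\right) = - \frac{54}{53} \approx -1.0189$)
$T{\left(P,W \right)} = \frac{160}{53}$ ($T{\left(P,W \right)} = 2 - \left(0 P W - \frac{54}{53}\right) = 2 - \left(0 W - \frac{54}{53}\right) = 2 - \left(0 - \frac{54}{53}\right) = 2 - - \frac{54}{53} = 2 + \frac{54}{53} = \frac{160}{53}$)
$y{\left(H \right)} = 6 + H$ ($y{\left(H \right)} = 5 + \left(1 + H\right) = 6 + H$)
$T{\left(15,-33 \right)} - y{\left(43 \right)} = \frac{160}{53} - \left(6 + 43\right) = \frac{160}{53} - 49 = - \frac{2437}{53}$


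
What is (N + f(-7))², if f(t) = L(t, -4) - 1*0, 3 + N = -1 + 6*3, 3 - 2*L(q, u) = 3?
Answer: 196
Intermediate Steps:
L(q, u) = 0 (L(q, u) = 3/2 - ½*3 = 3/2 - 3/2 = 0)
N = 14 (N = -3 + (-1 + 6*3) = -3 + (-1 + 18) = -3 + 17 = 14)
f(t) = 0 (f(t) = 0 - 1*0 = 0 + 0 = 0)
(N + f(-7))² = (14 + 0)² = 14² = 196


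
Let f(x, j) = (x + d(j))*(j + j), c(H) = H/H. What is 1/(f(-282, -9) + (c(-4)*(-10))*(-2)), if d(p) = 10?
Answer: 1/4916 ≈ 0.00020342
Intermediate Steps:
c(H) = 1
f(x, j) = 2*j*(10 + x) (f(x, j) = (x + 10)*(j + j) = (10 + x)*(2*j) = 2*j*(10 + x))
1/(f(-282, -9) + (c(-4)*(-10))*(-2)) = 1/(2*(-9)*(10 - 282) + (1*(-10))*(-2)) = 1/(2*(-9)*(-272) - 10*(-2)) = 1/(4896 + 20) = 1/4916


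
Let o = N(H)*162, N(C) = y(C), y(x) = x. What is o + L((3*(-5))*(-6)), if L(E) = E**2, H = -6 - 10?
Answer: 5508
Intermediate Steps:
H = -16
N(C) = C
o = -2592 (o = -16*162 = -2592)
o + L((3*(-5))*(-6)) = -2592 + ((3*(-5))*(-6))**2 = -2592 + (-15*(-6))**2 = -2592 + 90**2 = -2592 + 8100 = 5508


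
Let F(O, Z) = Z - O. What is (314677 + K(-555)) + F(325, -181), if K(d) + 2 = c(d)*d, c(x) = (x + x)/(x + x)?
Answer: 313614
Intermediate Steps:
c(x) = 1 (c(x) = (2*x)/((2*x)) = (2*x)*(1/(2*x)) = 1)
K(d) = -2 + d (K(d) = -2 + 1*d = -2 + d)
(314677 + K(-555)) + F(325, -181) = (314677 + (-2 - 555)) + (-181 - 1*325) = (314677 - 557) + (-181 - 325) = 314120 - 506 = 313614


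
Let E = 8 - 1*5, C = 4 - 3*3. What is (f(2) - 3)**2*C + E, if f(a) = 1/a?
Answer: -113/4 ≈ -28.250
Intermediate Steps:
C = -5 (C = 4 - 9 = -5)
E = 3 (E = 8 - 5 = 3)
(f(2) - 3)**2*C + E = (1/2 - 3)**2*(-5) + 3 = (-5/2)**2*(-5) + 3 = (25/4)*(-5) + 3 = -125/4 + 3 = -113/4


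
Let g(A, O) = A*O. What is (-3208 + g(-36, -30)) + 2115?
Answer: -13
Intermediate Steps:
(-3208 + g(-36, -30)) + 2115 = (-3208 - 36*(-30)) + 2115 = (-3208 + 1080) + 2115 = -2128 + 2115 = -13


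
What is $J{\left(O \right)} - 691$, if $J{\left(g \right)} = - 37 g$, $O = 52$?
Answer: $-2615$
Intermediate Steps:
$J{\left(O \right)} - 691 = \left(-37\right) 52 - 691 = -1924 - 691 = -2615$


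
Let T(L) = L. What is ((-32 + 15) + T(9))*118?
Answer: -944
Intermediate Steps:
((-32 + 15) + T(9))*118 = ((-32 + 15) + 9)*118 = (-17 + 9)*118 = -8*118 = -944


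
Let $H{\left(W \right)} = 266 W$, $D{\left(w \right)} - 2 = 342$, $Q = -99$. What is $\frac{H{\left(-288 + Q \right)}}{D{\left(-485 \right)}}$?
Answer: $- \frac{1197}{4} \approx -299.25$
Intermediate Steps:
$D{\left(w \right)} = 344$ ($D{\left(w \right)} = 2 + 342 = 344$)
$\frac{H{\left(-288 + Q \right)}}{D{\left(-485 \right)}} = \frac{266 \left(-288 - 99\right)}{344} = 266 \left(-387\right) \frac{1}{344} = \left(-102942\right) \frac{1}{344} = - \frac{1197}{4}$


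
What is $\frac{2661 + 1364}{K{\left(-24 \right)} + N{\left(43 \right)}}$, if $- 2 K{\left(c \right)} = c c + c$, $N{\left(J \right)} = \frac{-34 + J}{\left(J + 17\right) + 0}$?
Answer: $- \frac{80500}{5517} \approx -14.591$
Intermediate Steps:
$N{\left(J \right)} = \frac{-34 + J}{17 + J}$ ($N{\left(J \right)} = \frac{-34 + J}{\left(17 + J\right) + 0} = \frac{-34 + J}{17 + J}$)
$K{\left(c \right)} = - \frac{c}{2} - \frac{c^{2}}{2}$ ($K{\left(c \right)} = - \frac{c c + c}{2} = - \frac{c^{2} + c}{2} = - \frac{c + c^{2}}{2} = - \frac{c}{2} - \frac{c^{2}}{2}$)
$\frac{2661 + 1364}{K{\left(-24 \right)} + N{\left(43 \right)}} = \frac{2661 + 1364}{\left(- \frac{1}{2}\right) \left(-24\right) \left(1 - 24\right) + \frac{-34 + 43}{17 + 43}} = \frac{4025}{\left(- \frac{1}{2}\right) \left(-24\right) \left(-23\right) + \frac{1}{60} \cdot 9} = \frac{4025}{-276 + \frac{1}{60} \cdot 9} = \frac{4025}{-276 + \frac{3}{20}} = \frac{4025}{- \frac{5517}{20}} = 4025 \left(- \frac{20}{5517}\right) = - \frac{80500}{5517}$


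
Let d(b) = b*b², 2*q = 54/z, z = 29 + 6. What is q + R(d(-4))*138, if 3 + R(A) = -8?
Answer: -53103/35 ≈ -1517.2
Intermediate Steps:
z = 35
q = 27/35 (q = (54/35)/2 = (54*(1/35))/2 = (½)*(54/35) = 27/35 ≈ 0.77143)
d(b) = b³
R(A) = -11 (R(A) = -3 - 8 = -11)
q + R(d(-4))*138 = 27/35 - 11*138 = 27/35 - 1518 = -53103/35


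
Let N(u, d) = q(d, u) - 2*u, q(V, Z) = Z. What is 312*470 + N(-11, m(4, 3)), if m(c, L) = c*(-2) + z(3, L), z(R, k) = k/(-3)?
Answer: 146651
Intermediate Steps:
z(R, k) = -k/3 (z(R, k) = k*(-⅓) = -k/3)
m(c, L) = -2*c - L/3 (m(c, L) = c*(-2) - L/3 = -2*c - L/3)
N(u, d) = -u (N(u, d) = u - 2*u = -u)
312*470 + N(-11, m(4, 3)) = 312*470 - 1*(-11) = 146640 + 11 = 146651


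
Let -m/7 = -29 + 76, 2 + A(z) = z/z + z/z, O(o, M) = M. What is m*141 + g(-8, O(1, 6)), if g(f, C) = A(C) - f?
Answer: -46381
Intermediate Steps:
A(z) = 0 (A(z) = -2 + (z/z + z/z) = -2 + (1 + 1) = -2 + 2 = 0)
g(f, C) = -f (g(f, C) = 0 - f = -f)
m = -329 (m = -7*(-29 + 76) = -7*47 = -329)
m*141 + g(-8, O(1, 6)) = -329*141 - 1*(-8) = -46389 + 8 = -46381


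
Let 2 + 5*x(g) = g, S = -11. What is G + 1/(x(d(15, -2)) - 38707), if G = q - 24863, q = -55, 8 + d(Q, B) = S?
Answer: -4823028413/193556 ≈ -24918.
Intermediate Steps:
d(Q, B) = -19 (d(Q, B) = -8 - 11 = -19)
x(g) = -⅖ + g/5
G = -24918 (G = -55 - 24863 = -24918)
G + 1/(x(d(15, -2)) - 38707) = -24918 + 1/((-⅖ + (⅕)*(-19)) - 38707) = -24918 + 1/((-⅖ - 19/5) - 38707) = -24918 + 1/(-21/5 - 38707) = -24918 + 1/(-193556/5) = -24918 - 5/193556 = -4823028413/193556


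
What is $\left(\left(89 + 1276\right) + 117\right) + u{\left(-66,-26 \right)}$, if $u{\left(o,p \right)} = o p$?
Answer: $3198$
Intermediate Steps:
$\left(\left(89 + 1276\right) + 117\right) + u{\left(-66,-26 \right)} = \left(\left(89 + 1276\right) + 117\right) - -1716 = \left(1365 + 117\right) + 1716 = 1482 + 1716 = 3198$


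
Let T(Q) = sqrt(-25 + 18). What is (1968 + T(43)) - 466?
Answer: 1502 + I*sqrt(7) ≈ 1502.0 + 2.6458*I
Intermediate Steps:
T(Q) = I*sqrt(7) (T(Q) = sqrt(-7) = I*sqrt(7))
(1968 + T(43)) - 466 = (1968 + I*sqrt(7)) - 466 = 1502 + I*sqrt(7)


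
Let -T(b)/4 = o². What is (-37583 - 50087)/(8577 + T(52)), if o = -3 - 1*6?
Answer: -87670/8253 ≈ -10.623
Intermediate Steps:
o = -9 (o = -3 - 6 = -9)
T(b) = -324 (T(b) = -4*(-9)² = -4*81 = -324)
(-37583 - 50087)/(8577 + T(52)) = (-37583 - 50087)/(8577 - 324) = -87670/8253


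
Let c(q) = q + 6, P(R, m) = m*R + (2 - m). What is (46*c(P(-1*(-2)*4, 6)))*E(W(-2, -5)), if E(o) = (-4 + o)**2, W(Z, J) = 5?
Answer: 2300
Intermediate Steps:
P(R, m) = 2 - m + R*m (P(R, m) = R*m + (2 - m) = 2 - m + R*m)
c(q) = 6 + q
(46*c(P(-1*(-2)*4, 6)))*E(W(-2, -5)) = (46*(6 + (2 - 1*6 + (-1*(-2)*4)*6)))*(-4 + 5)**2 = (46*(6 + (2 - 6 + (2*4)*6)))*1**2 = (46*(6 + (2 - 6 + 8*6)))*1 = (46*(6 + (2 - 6 + 48)))*1 = (46*(6 + 44))*1 = (46*50)*1 = 2300*1 = 2300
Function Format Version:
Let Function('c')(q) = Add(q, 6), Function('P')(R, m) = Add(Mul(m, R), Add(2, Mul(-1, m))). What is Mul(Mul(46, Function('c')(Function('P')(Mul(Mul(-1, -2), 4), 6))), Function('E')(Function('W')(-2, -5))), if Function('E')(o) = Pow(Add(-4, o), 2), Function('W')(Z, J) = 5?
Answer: 2300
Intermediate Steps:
Function('P')(R, m) = Add(2, Mul(-1, m), Mul(R, m)) (Function('P')(R, m) = Add(Mul(R, m), Add(2, Mul(-1, m))) = Add(2, Mul(-1, m), Mul(R, m)))
Function('c')(q) = Add(6, q)
Mul(Mul(46, Function('c')(Function('P')(Mul(Mul(-1, -2), 4), 6))), Function('E')(Function('W')(-2, -5))) = Mul(Mul(46, Add(6, Add(2, Mul(-1, 6), Mul(Mul(Mul(-1, -2), 4), 6)))), Pow(Add(-4, 5), 2)) = Mul(Mul(46, Add(6, Add(2, -6, Mul(Mul(2, 4), 6)))), Pow(1, 2)) = Mul(Mul(46, Add(6, Add(2, -6, Mul(8, 6)))), 1) = Mul(Mul(46, Add(6, Add(2, -6, 48))), 1) = Mul(Mul(46, Add(6, 44)), 1) = Mul(Mul(46, 50), 1) = Mul(2300, 1) = 2300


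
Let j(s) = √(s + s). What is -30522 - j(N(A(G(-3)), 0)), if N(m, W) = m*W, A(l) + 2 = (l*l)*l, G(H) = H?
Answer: -30522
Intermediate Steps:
A(l) = -2 + l³ (A(l) = -2 + (l*l)*l = -2 + l²*l = -2 + l³)
N(m, W) = W*m
j(s) = √2*√s (j(s) = √(2*s) = √2*√s)
-30522 - j(N(A(G(-3)), 0)) = -30522 - √2*√(0*(-2 + (-3)³)) = -30522 - √2*√(0*(-2 - 27)) = -30522 - √2*√(0*(-29)) = -30522 - √2*√0 = -30522 - √2*0 = -30522 - 1*0 = -30522 + 0 = -30522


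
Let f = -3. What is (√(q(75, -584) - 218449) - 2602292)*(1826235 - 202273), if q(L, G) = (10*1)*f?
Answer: -4226023320904 + 1623962*I*√218479 ≈ -4.226e+12 + 7.5907e+8*I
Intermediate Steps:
q(L, G) = -30 (q(L, G) = (10*1)*(-3) = 10*(-3) = -30)
(√(q(75, -584) - 218449) - 2602292)*(1826235 - 202273) = (√(-30 - 218449) - 2602292)*(1826235 - 202273) = (√(-218479) - 2602292)*1623962 = (I*√218479 - 2602292)*1623962 = (-2602292 + I*√218479)*1623962 = -4226023320904 + 1623962*I*√218479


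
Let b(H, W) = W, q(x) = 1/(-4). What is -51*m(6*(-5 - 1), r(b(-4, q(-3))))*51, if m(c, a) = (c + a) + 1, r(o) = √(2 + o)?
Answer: 91035 - 2601*√7/2 ≈ 87594.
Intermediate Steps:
q(x) = -¼
m(c, a) = 1 + a + c (m(c, a) = (a + c) + 1 = 1 + a + c)
-51*m(6*(-5 - 1), r(b(-4, q(-3))))*51 = -51*(1 + √(2 - ¼) + 6*(-5 - 1))*51 = -51*(1 + √(7/4) + 6*(-6))*51 = -51*(1 + √7/2 - 36)*51 = -51*(-35 + √7/2)*51 = (1785 - 51*√7/2)*51 = 91035 - 2601*√7/2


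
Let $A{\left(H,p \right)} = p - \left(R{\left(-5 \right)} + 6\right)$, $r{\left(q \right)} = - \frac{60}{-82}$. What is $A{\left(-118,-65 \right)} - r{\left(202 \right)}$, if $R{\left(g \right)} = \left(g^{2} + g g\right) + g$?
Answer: $- \frac{4786}{41} \approx -116.73$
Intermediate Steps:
$R{\left(g \right)} = g + 2 g^{2}$ ($R{\left(g \right)} = \left(g^{2} + g^{2}\right) + g = 2 g^{2} + g = g + 2 g^{2}$)
$r{\left(q \right)} = \frac{30}{41}$ ($r{\left(q \right)} = \left(-60\right) \left(- \frac{1}{82}\right) = \frac{30}{41}$)
$A{\left(H,p \right)} = -51 + p$ ($A{\left(H,p \right)} = p - \left(- 5 \left(1 + 2 \left(-5\right)\right) + 6\right) = p - \left(- 5 \left(1 - 10\right) + 6\right) = p - \left(\left(-5\right) \left(-9\right) + 6\right) = p - \left(45 + 6\right) = p - 51 = -51 + p$)
$A{\left(-118,-65 \right)} - r{\left(202 \right)} = \left(-51 - 65\right) - \frac{30}{41} = -116 - \frac{30}{41} = - \frac{4786}{41}$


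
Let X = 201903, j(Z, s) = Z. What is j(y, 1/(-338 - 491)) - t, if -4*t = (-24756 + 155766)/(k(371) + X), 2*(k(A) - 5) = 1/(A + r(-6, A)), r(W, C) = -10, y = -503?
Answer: -6663861266/13252507 ≈ -502.84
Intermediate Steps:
k(A) = 5 + 1/(2*(-10 + A)) (k(A) = 5 + 1/(2*(A - 10)) = 5 + 1/(2*(-10 + A)))
t = -2149755/13252507 (t = -(-24756 + 155766)/(4*((-99 + 10*371)/(2*(-10 + 371)) + 201903)) = -65505/(2*((1/2)*(-99 + 3710)/361 + 201903)) = -65505/(2*((1/2)*(1/361)*3611 + 201903)) = -65505/(2*(3611/722 + 201903)) = -65505/(2*145777577/722) = -65505*722/(2*145777577) = -1/4*8599020/13252507 = -2149755/13252507 ≈ -0.16221)
j(y, 1/(-338 - 491)) - t = -503 - 1*(-2149755/13252507) = -503 + 2149755/13252507 = -6663861266/13252507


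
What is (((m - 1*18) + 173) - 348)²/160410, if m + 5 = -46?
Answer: 29768/80205 ≈ 0.37115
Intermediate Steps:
m = -51 (m = -5 - 46 = -51)
(((m - 1*18) + 173) - 348)²/160410 = (((-51 - 1*18) + 173) - 348)²/160410 = (((-51 - 18) + 173) - 348)²*(1/160410) = ((-69 + 173) - 348)²*(1/160410) = (104 - 348)²*(1/160410) = (-244)²*(1/160410) = 59536*(1/160410) = 29768/80205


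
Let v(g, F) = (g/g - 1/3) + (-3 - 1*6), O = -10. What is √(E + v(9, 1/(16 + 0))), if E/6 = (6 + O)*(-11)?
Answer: √2301/3 ≈ 15.990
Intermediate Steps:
E = 264 (E = 6*((6 - 10)*(-11)) = 6*(-4*(-11)) = 6*44 = 264)
v(g, F) = -25/3 (v(g, F) = (1 - 1*⅓) + (-3 - 6) = (1 - ⅓) - 9 = ⅔ - 9 = -25/3)
√(E + v(9, 1/(16 + 0))) = √(264 - 25/3) = √(767/3) = √2301/3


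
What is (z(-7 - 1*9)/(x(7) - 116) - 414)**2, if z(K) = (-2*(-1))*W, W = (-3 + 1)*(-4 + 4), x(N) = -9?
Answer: 171396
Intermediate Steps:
W = 0 (W = -2*0 = 0)
z(K) = 0 (z(K) = -2*(-1)*0 = 2*0 = 0)
(z(-7 - 1*9)/(x(7) - 116) - 414)**2 = (0/(-9 - 116) - 414)**2 = (0/(-125) - 414)**2 = (0*(-1/125) - 414)**2 = (0 - 414)**2 = (-414)**2 = 171396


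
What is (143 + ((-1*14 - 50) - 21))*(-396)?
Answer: -22968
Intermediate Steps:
(143 + ((-1*14 - 50) - 21))*(-396) = (143 + ((-14 - 50) - 21))*(-396) = (143 + (-64 - 21))*(-396) = (143 - 85)*(-396) = 58*(-396) = -22968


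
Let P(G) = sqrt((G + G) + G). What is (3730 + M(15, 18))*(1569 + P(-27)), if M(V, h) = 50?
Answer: 5930820 + 34020*I ≈ 5.9308e+6 + 34020.0*I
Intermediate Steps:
P(G) = sqrt(3)*sqrt(G) (P(G) = sqrt(2*G + G) = sqrt(3*G) = sqrt(3)*sqrt(G))
(3730 + M(15, 18))*(1569 + P(-27)) = (3730 + 50)*(1569 + sqrt(3)*sqrt(-27)) = 3780*(1569 + sqrt(3)*(3*I*sqrt(3))) = 3780*(1569 + 9*I) = 5930820 + 34020*I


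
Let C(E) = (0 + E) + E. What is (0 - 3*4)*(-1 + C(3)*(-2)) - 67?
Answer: 89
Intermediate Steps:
C(E) = 2*E (C(E) = E + E = 2*E)
(0 - 3*4)*(-1 + C(3)*(-2)) - 67 = (0 - 3*4)*(-1 + (2*3)*(-2)) - 67 = (0 - 12)*(-1 + 6*(-2)) - 67 = -12*(-1 - 12) - 67 = -12*(-13) - 67 = 156 - 67 = 89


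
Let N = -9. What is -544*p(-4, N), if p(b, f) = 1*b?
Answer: 2176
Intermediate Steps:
p(b, f) = b
-544*p(-4, N) = -544*(-4) = 2176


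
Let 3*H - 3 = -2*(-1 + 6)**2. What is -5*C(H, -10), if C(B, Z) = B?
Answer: 235/3 ≈ 78.333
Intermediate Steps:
H = -47/3 (H = 1 + (-2*(-1 + 6)**2)/3 = 1 + (-2*5**2)/3 = 1 + (-2*25)/3 = 1 + (1/3)*(-50) = 1 - 50/3 = -47/3 ≈ -15.667)
-5*C(H, -10) = -5*(-47/3) = 235/3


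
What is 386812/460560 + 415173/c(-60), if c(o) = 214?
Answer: 23911856831/12319980 ≈ 1940.9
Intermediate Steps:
386812/460560 + 415173/c(-60) = 386812/460560 + 415173/214 = 386812*(1/460560) + 415173*(1/214) = 96703/115140 + 415173/214 = 23911856831/12319980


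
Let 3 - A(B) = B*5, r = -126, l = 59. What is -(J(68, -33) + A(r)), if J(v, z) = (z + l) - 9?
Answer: -650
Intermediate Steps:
J(v, z) = 50 + z (J(v, z) = (z + 59) - 9 = (59 + z) - 9 = 50 + z)
A(B) = 3 - 5*B (A(B) = 3 - B*5 = 3 - 5*B)
-(J(68, -33) + A(r)) = -((50 - 33) + (3 - 5*(-126))) = -(17 + (3 + 630)) = -(17 + 633) = -1*650 = -650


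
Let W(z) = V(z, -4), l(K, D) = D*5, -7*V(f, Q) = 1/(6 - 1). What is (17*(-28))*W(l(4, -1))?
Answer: 68/5 ≈ 13.600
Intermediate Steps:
V(f, Q) = -1/35 (V(f, Q) = -1/(7*(6 - 1)) = -⅐/5 = -⅐*⅕ = -1/35)
l(K, D) = 5*D
W(z) = -1/35
(17*(-28))*W(l(4, -1)) = (17*(-28))*(-1/35) = -476*(-1/35) = 68/5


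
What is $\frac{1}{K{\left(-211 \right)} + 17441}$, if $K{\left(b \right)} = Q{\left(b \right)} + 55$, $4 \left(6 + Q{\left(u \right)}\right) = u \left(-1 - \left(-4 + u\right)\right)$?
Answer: $\frac{2}{12403} \approx 0.00016125$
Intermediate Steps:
$Q{\left(u \right)} = -6 + \frac{u \left(3 - u\right)}{4}$ ($Q{\left(u \right)} = -6 + \frac{u \left(-1 - \left(-4 + u\right)\right)}{4} = -6 + \frac{u \left(3 - u\right)}{4}$)
$K{\left(b \right)} = 49 - \frac{b^{2}}{4} + \frac{3 b}{4}$ ($K{\left(b \right)} = \left(-6 - \frac{b^{2}}{4} + \frac{3 b}{4}\right) + 55 = 49 - \frac{b^{2}}{4} + \frac{3 b}{4}$)
$\frac{1}{K{\left(-211 \right)} + 17441} = \frac{1}{\left(49 - \frac{\left(-211\right)^{2}}{4} + \frac{3}{4} \left(-211\right)\right) + 17441} = \frac{1}{\left(49 - \frac{44521}{4} - \frac{633}{4}\right) + 17441} = \frac{1}{- \frac{22479}{2} + 17441} = \frac{1}{\frac{12403}{2}} = \frac{2}{12403}$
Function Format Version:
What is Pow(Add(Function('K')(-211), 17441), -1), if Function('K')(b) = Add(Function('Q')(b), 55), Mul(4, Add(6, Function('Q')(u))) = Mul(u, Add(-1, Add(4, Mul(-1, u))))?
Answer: Rational(2, 12403) ≈ 0.00016125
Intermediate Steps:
Function('Q')(u) = Add(-6, Mul(Rational(1, 4), u, Add(3, Mul(-1, u)))) (Function('Q')(u) = Add(-6, Mul(Rational(1, 4), Mul(u, Add(-1, Add(4, Mul(-1, u)))))) = Add(-6, Mul(Rational(1, 4), Mul(u, Add(3, Mul(-1, u))))) = Add(-6, Mul(Rational(1, 4), u, Add(3, Mul(-1, u)))))
Function('K')(b) = Add(49, Mul(Rational(-1, 4), Pow(b, 2)), Mul(Rational(3, 4), b)) (Function('K')(b) = Add(Add(-6, Mul(Rational(-1, 4), Pow(b, 2)), Mul(Rational(3, 4), b)), 55) = Add(49, Mul(Rational(-1, 4), Pow(b, 2)), Mul(Rational(3, 4), b)))
Pow(Add(Function('K')(-211), 17441), -1) = Pow(Add(Add(49, Mul(Rational(-1, 4), Pow(-211, 2)), Mul(Rational(3, 4), -211)), 17441), -1) = Pow(Add(Add(49, Mul(Rational(-1, 4), 44521), Rational(-633, 4)), 17441), -1) = Pow(Add(Add(49, Rational(-44521, 4), Rational(-633, 4)), 17441), -1) = Pow(Add(Rational(-22479, 2), 17441), -1) = Pow(Rational(12403, 2), -1) = Rational(2, 12403)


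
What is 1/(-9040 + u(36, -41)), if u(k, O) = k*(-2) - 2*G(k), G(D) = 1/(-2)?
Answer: -1/9111 ≈ -0.00010976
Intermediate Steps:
G(D) = -½
u(k, O) = 1 - 2*k (u(k, O) = k*(-2) - 2*(-½) = -2*k + 1 = 1 - 2*k)
1/(-9040 + u(36, -41)) = 1/(-9040 + (1 - 2*36)) = 1/(-9040 + (1 - 72)) = 1/(-9040 - 71) = 1/(-9111) = -1/9111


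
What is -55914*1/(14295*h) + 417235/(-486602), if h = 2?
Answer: -6522768813/2318658530 ≈ -2.8132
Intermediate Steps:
-55914*1/(14295*h) + 417235/(-486602) = -55914/(14295*2) + 417235/(-486602) = -55914/28590 + 417235*(-1/486602) = -55914*1/28590 - 417235/486602 = -9319/4765 - 417235/486602 = -6522768813/2318658530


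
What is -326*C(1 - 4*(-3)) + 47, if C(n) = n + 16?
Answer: -9407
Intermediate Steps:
C(n) = 16 + n
-326*C(1 - 4*(-3)) + 47 = -326*(16 + (1 - 4*(-3))) + 47 = -326*(16 + (1 + 12)) + 47 = -326*(16 + 13) + 47 = -326*29 + 47 = -9454 + 47 = -9407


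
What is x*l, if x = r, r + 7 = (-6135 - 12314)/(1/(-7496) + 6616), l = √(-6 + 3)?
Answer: -485448449*I*√3/49593535 ≈ -16.954*I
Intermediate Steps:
l = I*√3 (l = √(-3) = I*√3 ≈ 1.732*I)
r = -485448449/49593535 (r = -7 + (-6135 - 12314)/(1/(-7496) + 6616) = -7 - 18449/(-1/7496 + 6616) = -7 - 18449/49593535/7496 = -7 - 18449*7496/49593535 = -7 - 138293704/49593535 = -485448449/49593535 ≈ -9.7885)
x = -485448449/49593535 ≈ -9.7885
x*l = -485448449*I*√3/49593535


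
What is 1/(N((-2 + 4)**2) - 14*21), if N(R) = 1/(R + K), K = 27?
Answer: -31/9113 ≈ -0.0034017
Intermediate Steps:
N(R) = 1/(27 + R) (N(R) = 1/(R + 27) = 1/(27 + R))
1/(N((-2 + 4)**2) - 14*21) = 1/(1/(27 + (-2 + 4)**2) - 14*21) = 1/(1/(27 + 2**2) - 294) = 1/(1/(27 + 4) - 294) = 1/(1/31 - 294) = 1/(-9113/31) = -31/9113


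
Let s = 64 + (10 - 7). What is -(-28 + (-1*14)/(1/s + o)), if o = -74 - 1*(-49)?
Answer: 22967/837 ≈ 27.440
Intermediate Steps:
s = 67 (s = 64 + 3 = 67)
o = -25 (o = -74 + 49 = -25)
-(-28 + (-1*14)/(1/s + o)) = -(-28 + (-1*14)/(1/67 - 25)) = -(-28 - 14/(1/67 - 25)) = -(-28 - 14/(-1674/67)) = -(-28 - 14*(-67/1674)) = -(-28 + 469/837) = -1*(-22967/837) = 22967/837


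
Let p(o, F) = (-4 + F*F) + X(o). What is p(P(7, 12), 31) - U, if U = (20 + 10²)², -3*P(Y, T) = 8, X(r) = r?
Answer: -40337/3 ≈ -13446.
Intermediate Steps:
P(Y, T) = -8/3 (P(Y, T) = -⅓*8 = -8/3)
p(o, F) = -4 + o + F² (p(o, F) = (-4 + F*F) + o = (-4 + F²) + o = -4 + o + F²)
U = 14400 (U = (20 + 100)² = 120² = 14400)
p(P(7, 12), 31) - U = (-4 - 8/3 + 31²) - 1*14400 = (-4 - 8/3 + 961) - 14400 = 2863/3 - 14400 = -40337/3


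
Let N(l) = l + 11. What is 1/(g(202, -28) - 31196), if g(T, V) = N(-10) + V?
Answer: -1/31223 ≈ -3.2028e-5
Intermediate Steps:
N(l) = 11 + l
g(T, V) = 1 + V (g(T, V) = (11 - 10) + V = 1 + V)
1/(g(202, -28) - 31196) = 1/((1 - 28) - 31196) = 1/(-27 - 31196) = 1/(-31223) = -1/31223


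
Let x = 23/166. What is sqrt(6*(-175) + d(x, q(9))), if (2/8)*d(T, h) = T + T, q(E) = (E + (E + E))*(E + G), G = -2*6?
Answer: I*sqrt(7225814)/83 ≈ 32.387*I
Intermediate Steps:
G = -12
x = 23/166 (x = 23*(1/166) = 23/166 ≈ 0.13855)
q(E) = 3*E*(-12 + E) (q(E) = (E + (E + E))*(E - 12) = (E + 2*E)*(-12 + E) = (3*E)*(-12 + E) = 3*E*(-12 + E))
d(T, h) = 8*T (d(T, h) = 4*(T + T) = 4*(2*T) = 8*T)
sqrt(6*(-175) + d(x, q(9))) = sqrt(6*(-175) + 8*(23/166)) = sqrt(-1050 + 92/83) = sqrt(-87058/83) = I*sqrt(7225814)/83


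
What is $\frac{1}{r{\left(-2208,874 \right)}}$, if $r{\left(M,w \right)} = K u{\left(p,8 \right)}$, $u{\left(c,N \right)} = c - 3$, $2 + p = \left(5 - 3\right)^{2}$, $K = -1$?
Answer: $1$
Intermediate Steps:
$p = 2$ ($p = -2 + \left(5 - 3\right)^{2} = -2 + 2^{2} = -2 + 4 = 2$)
$u{\left(c,N \right)} = -3 + c$ ($u{\left(c,N \right)} = c - 3 = -3 + c$)
$r{\left(M,w \right)} = 1$ ($r{\left(M,w \right)} = - (-3 + 2) = \left(-1\right) \left(-1\right) = 1$)
$\frac{1}{r{\left(-2208,874 \right)}} = 1^{-1} = 1$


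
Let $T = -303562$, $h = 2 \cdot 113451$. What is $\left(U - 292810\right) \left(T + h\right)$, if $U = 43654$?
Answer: $19100298960$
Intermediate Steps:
$h = 226902$
$\left(U - 292810\right) \left(T + h\right) = \left(43654 - 292810\right) \left(-303562 + 226902\right) = \left(-249156\right) \left(-76660\right) = 19100298960$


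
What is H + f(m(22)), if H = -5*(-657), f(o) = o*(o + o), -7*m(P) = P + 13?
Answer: 3335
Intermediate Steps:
m(P) = -13/7 - P/7 (m(P) = -(P + 13)/7 = -(13 + P)/7 = -13/7 - P/7)
f(o) = 2*o**2 (f(o) = o*(2*o) = 2*o**2)
H = 3285
H + f(m(22)) = 3285 + 2*(-13/7 - 1/7*22)**2 = 3285 + 2*(-13/7 - 22/7)**2 = 3285 + 2*(-5)**2 = 3285 + 2*25 = 3285 + 50 = 3335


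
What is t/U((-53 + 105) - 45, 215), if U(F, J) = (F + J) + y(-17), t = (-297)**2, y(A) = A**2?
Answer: 88209/511 ≈ 172.62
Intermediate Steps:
t = 88209
U(F, J) = 289 + F + J (U(F, J) = (F + J) + (-17)**2 = (F + J) + 289 = 289 + F + J)
t/U((-53 + 105) - 45, 215) = 88209/(289 + ((-53 + 105) - 45) + 215) = 88209/(289 + (52 - 45) + 215) = 88209/(289 + 7 + 215) = 88209/511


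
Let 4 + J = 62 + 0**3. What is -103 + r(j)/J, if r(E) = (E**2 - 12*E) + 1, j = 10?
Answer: -5993/58 ≈ -103.33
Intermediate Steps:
J = 58 (J = -4 + (62 + 0**3) = -4 + (62 + 0) = -4 + 62 = 58)
r(E) = 1 + E**2 - 12*E
-103 + r(j)/J = -103 + (1 + 10**2 - 12*10)/58 = -103 + (1 + 100 - 120)*(1/58) = -103 - 19*1/58 = -103 - 19/58 = -5993/58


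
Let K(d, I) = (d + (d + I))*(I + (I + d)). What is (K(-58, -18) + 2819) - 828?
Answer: 14587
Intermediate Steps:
K(d, I) = (I + 2*d)*(d + 2*I) (K(d, I) = (d + (I + d))*(d + 2*I) = (I + 2*d)*(d + 2*I))
(K(-58, -18) + 2819) - 828 = ((2*(-18)**2 + 2*(-58)**2 + 5*(-18)*(-58)) + 2819) - 828 = ((2*324 + 2*3364 + 5220) + 2819) - 828 = ((648 + 6728 + 5220) + 2819) - 828 = (12596 + 2819) - 828 = 15415 - 828 = 14587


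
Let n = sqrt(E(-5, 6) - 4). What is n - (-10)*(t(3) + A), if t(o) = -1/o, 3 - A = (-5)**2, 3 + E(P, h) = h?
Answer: -670/3 + I ≈ -223.33 + 1.0*I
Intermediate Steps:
E(P, h) = -3 + h
A = -22 (A = 3 - 1*(-5)**2 = 3 - 1*25 = 3 - 25 = -22)
n = I (n = sqrt((-3 + 6) - 4) = sqrt(3 - 4) = sqrt(-1) = I ≈ 1.0*I)
n - (-10)*(t(3) + A) = I - (-10)*(-1/3 - 22) = I - (-10)*(-67)/3 = I - 10*67/3 = I - 670/3 = -670/3 + I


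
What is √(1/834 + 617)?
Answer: √429158886/834 ≈ 24.840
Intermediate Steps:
√(1/834 + 617) = √(514579/834) = √429158886/834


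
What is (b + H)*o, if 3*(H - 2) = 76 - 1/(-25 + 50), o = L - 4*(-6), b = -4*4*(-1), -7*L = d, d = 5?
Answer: 176529/175 ≈ 1008.7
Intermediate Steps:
L = -5/7 (L = -1/7*5 = -5/7 ≈ -0.71429)
b = 16 (b = -16*(-1) = 16)
o = 163/7 (o = -5/7 - 4*(-6) = -5/7 + 24 = 163/7 ≈ 23.286)
H = 683/25 (H = 2 + (76 - 1/(-25 + 50))/3 = 2 + (76 - 1/25)/3 = 2 + (1/3)*(1899/25) = 2 + 633/25 = 683/25 ≈ 27.320)
(b + H)*o = (16 + 683/25)*(163/7) = (1083/25)*(163/7) = 176529/175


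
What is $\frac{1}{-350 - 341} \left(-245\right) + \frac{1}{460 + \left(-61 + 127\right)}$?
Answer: $\frac{129561}{363466} \approx 0.35646$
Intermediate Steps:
$\frac{1}{-350 - 341} \left(-245\right) + \frac{1}{460 + \left(-61 + 127\right)} = \frac{1}{-691} \left(-245\right) + \frac{1}{460 + 66} = \left(- \frac{1}{691}\right) \left(-245\right) + \frac{1}{526} = \frac{245}{691} + \frac{1}{526} = \frac{129561}{363466}$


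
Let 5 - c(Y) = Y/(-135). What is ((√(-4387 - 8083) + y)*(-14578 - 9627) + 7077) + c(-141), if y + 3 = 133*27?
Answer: -3907820657/45 - 24205*I*√12470 ≈ -8.684e+7 - 2.703e+6*I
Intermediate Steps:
c(Y) = 5 + Y/135 (c(Y) = 5 - Y/(-135) = 5 - Y*(-1)/135 = 5 - (-1)*Y/135 = 5 + Y/135)
y = 3588 (y = -3 + 133*27 = -3 + 3591 = 3588)
((√(-4387 - 8083) + y)*(-14578 - 9627) + 7077) + c(-141) = ((√(-4387 - 8083) + 3588)*(-14578 - 9627) + 7077) + (5 + (1/135)*(-141)) = ((√(-12470) + 3588)*(-24205) + 7077) + (5 - 47/45) = ((I*√12470 + 3588)*(-24205) + 7077) + 178/45 = ((3588 + I*√12470)*(-24205) + 7077) + 178/45 = ((-86847540 - 24205*I*√12470) + 7077) + 178/45 = (-86840463 - 24205*I*√12470) + 178/45 = -3907820657/45 - 24205*I*√12470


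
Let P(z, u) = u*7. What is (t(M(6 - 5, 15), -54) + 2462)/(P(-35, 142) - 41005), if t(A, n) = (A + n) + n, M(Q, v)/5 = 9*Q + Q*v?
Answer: -2474/40011 ≈ -0.061833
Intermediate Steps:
P(z, u) = 7*u
M(Q, v) = 45*Q + 5*Q*v (M(Q, v) = 5*(9*Q + Q*v) = 45*Q + 5*Q*v)
t(A, n) = A + 2*n
(t(M(6 - 5, 15), -54) + 2462)/(P(-35, 142) - 41005) = ((5*(6 - 5)*(9 + 15) + 2*(-54)) + 2462)/(7*142 - 41005) = ((5*1*24 - 108) + 2462)/(994 - 41005) = ((120 - 108) + 2462)/(-40011) = (12 + 2462)*(-1/40011) = 2474*(-1/40011) = -2474/40011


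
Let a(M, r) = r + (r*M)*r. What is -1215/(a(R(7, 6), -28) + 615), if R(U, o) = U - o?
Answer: -405/457 ≈ -0.88621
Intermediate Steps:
a(M, r) = r + M*r**2 (a(M, r) = r + (M*r)*r = r + M*r**2)
-1215/(a(R(7, 6), -28) + 615) = -1215/(-28*(1 + (7 - 1*6)*(-28)) + 615) = -1215/(-28*(1 + (7 - 6)*(-28)) + 615) = -1215/(-28*(1 + 1*(-28)) + 615) = -1215/(-28*(1 - 28) + 615) = -1215/(-28*(-27) + 615) = -1215/(756 + 615) = -1215/1371 = -1215*1/1371 = -405/457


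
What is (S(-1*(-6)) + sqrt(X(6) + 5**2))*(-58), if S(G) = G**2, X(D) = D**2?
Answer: -2088 - 58*sqrt(61) ≈ -2541.0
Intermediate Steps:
(S(-1*(-6)) + sqrt(X(6) + 5**2))*(-58) = ((-1*(-6))**2 + sqrt(6**2 + 5**2))*(-58) = (6**2 + sqrt(36 + 25))*(-58) = (36 + sqrt(61))*(-58) = -2088 - 58*sqrt(61)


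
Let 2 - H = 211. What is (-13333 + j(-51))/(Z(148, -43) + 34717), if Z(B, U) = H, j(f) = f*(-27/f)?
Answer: -3340/8627 ≈ -0.38716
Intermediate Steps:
H = -209 (H = 2 - 1*211 = 2 - 211 = -209)
j(f) = -27
Z(B, U) = -209
(-13333 + j(-51))/(Z(148, -43) + 34717) = (-13333 - 27)/(-209 + 34717) = -13360/34508 = -13360*1/34508 = -3340/8627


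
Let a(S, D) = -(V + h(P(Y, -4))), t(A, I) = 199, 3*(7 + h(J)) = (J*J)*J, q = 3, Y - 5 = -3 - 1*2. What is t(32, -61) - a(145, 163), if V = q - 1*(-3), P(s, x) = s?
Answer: 198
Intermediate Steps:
Y = 0 (Y = 5 + (-3 - 1*2) = 5 + (-3 - 2) = 5 - 5 = 0)
V = 6 (V = 3 - 1*(-3) = 3 + 3 = 6)
h(J) = -7 + J**3/3 (h(J) = -7 + ((J*J)*J)/3 = -7 + (J**2*J)/3 = -7 + J**3/3)
a(S, D) = 1 (a(S, D) = -(6 + (-7 + (1/3)*0**3)) = -(6 + (-7 + (1/3)*0)) = -(6 + (-7 + 0)) = -(6 - 7) = -1*(-1) = 1)
t(32, -61) - a(145, 163) = 199 - 1*1 = 199 - 1 = 198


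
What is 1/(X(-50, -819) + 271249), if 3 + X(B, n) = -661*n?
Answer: 1/812605 ≈ 1.2306e-6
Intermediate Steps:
X(B, n) = -3 - 661*n
1/(X(-50, -819) + 271249) = 1/((-3 - 661*(-819)) + 271249) = 1/((-3 + 541359) + 271249) = 1/(541356 + 271249) = 1/812605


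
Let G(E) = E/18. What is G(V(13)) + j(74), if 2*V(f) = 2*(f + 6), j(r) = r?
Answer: 1351/18 ≈ 75.056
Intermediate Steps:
V(f) = 6 + f (V(f) = (2*(f + 6))/2 = (2*(6 + f))/2 = (12 + 2*f)/2 = 6 + f)
G(E) = E/18 (G(E) = E*(1/18) = E/18)
G(V(13)) + j(74) = (6 + 13)/18 + 74 = (1/18)*19 + 74 = 19/18 + 74 = 1351/18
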